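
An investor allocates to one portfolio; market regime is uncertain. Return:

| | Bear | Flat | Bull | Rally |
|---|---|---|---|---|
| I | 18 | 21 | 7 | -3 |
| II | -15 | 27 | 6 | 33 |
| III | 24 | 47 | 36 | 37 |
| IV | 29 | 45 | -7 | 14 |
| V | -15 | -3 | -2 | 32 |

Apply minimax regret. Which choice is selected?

III

Column bests: Bear=29, Flat=47, Bull=36, Rally=37.
I regrets: 11, 26, 29, 40 → max 40
II regrets: 44, 20, 30, 4 → max 44
III regrets: 5, 0, 0, 0 → max 5
IV regrets: 0, 2, 43, 23 → max 43
V regrets: 44, 50, 38, 5 → max 50
Smallest max regret = 5 → III.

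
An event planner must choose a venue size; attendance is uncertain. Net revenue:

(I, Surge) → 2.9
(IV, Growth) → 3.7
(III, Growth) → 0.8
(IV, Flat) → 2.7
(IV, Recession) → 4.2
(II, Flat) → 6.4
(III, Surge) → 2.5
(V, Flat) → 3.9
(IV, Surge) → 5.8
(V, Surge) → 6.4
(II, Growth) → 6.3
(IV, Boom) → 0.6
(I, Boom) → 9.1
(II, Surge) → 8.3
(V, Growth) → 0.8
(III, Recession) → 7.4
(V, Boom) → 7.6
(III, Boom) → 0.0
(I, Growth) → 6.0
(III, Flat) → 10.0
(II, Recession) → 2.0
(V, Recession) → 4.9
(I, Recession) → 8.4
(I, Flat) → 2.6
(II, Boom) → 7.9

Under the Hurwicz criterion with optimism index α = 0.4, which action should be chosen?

I: 0.4·9.1 + 0.6·2.6 = 5.2
II: 0.4·8.3 + 0.6·2.0 = 4.52
III: 0.4·10.0 + 0.6·0.0 = 4
IV: 0.4·5.8 + 0.6·0.6 = 2.68
V: 0.4·7.6 + 0.6·0.8 = 3.52
Highest Hurwicz score = 5.2 → I.

I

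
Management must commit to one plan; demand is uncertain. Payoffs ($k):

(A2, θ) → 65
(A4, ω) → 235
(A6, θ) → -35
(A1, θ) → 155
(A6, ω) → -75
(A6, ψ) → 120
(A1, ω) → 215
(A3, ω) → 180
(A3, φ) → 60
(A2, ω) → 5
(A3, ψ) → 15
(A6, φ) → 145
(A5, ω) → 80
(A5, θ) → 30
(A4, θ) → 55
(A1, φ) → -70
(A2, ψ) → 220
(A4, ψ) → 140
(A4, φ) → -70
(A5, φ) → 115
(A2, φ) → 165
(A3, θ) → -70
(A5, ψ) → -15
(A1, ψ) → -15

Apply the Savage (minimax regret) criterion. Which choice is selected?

A3

Column bests: θ=155, φ=165, ψ=220, ω=235.
A1 regrets: 0, 235, 235, 20 → max 235
A2 regrets: 90, 0, 0, 230 → max 230
A3 regrets: 225, 105, 205, 55 → max 225
A4 regrets: 100, 235, 80, 0 → max 235
A5 regrets: 125, 50, 235, 155 → max 235
A6 regrets: 190, 20, 100, 310 → max 310
Smallest max regret = 225 → A3.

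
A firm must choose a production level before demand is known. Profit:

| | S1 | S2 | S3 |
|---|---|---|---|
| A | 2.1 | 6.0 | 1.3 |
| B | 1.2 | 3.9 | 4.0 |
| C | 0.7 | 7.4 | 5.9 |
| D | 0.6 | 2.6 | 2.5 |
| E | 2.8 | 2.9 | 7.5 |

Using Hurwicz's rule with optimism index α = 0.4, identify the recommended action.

A: 0.4·6.0 + 0.6·1.3 = 3.18
B: 0.4·4.0 + 0.6·1.2 = 2.32
C: 0.4·7.4 + 0.6·0.7 = 3.38
D: 0.4·2.6 + 0.6·0.6 = 1.4
E: 0.4·7.5 + 0.6·2.8 = 4.68
Highest Hurwicz score = 4.68 → E.

E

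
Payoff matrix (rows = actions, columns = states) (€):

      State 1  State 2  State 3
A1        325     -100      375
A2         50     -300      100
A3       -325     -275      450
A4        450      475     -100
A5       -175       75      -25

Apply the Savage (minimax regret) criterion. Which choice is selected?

Column bests: State 1=450, State 2=475, State 3=450.
A1 regrets: 125, 575, 75 → max 575
A2 regrets: 400, 775, 350 → max 775
A3 regrets: 775, 750, 0 → max 775
A4 regrets: 0, 0, 550 → max 550
A5 regrets: 625, 400, 475 → max 625
Smallest max regret = 550 → A4.

A4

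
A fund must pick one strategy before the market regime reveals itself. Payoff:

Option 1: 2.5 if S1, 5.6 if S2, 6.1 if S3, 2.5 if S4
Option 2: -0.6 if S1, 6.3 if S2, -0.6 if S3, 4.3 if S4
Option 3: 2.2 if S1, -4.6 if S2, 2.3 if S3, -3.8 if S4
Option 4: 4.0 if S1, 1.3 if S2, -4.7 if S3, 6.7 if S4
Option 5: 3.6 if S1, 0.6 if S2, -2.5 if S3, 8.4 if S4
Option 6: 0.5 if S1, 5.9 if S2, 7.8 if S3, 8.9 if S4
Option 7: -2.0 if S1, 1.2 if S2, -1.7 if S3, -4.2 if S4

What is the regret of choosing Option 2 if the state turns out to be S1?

Best payoff under S1 is 4.0.
Regret = 4.0 − (-0.6) = 4.6.

4.6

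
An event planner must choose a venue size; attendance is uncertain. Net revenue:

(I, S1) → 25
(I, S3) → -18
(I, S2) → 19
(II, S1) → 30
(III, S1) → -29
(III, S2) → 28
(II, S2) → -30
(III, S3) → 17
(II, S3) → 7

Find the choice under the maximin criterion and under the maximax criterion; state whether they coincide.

maximin → I; maximax → II (disagree)

Row minima: I=-18, II=-30, III=-29
Best worst-case = -18 → I.
Row maxima: I=25, II=30, III=28
Best best-case = 30 → II.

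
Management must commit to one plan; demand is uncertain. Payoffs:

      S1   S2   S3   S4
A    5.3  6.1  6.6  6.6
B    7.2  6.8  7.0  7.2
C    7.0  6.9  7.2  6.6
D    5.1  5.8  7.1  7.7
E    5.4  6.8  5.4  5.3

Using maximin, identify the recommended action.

Row minima: A=5.3, B=6.8, C=6.6, D=5.1, E=5.3
Best worst-case = 6.8 → B.

B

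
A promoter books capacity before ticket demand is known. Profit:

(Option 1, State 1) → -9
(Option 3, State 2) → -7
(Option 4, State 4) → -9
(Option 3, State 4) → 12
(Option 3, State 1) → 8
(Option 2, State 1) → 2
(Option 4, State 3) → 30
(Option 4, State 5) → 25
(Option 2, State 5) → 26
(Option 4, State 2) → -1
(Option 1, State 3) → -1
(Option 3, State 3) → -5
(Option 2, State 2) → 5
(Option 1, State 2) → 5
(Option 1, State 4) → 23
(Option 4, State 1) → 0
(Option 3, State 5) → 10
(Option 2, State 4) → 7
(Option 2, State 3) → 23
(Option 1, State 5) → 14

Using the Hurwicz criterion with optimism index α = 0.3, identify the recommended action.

Option 1: 0.3·23 + 0.7·(-9) = 0.6
Option 2: 0.3·26 + 0.7·2 = 9.2
Option 3: 0.3·12 + 0.7·(-7) = -1.3
Option 4: 0.3·30 + 0.7·(-9) = 2.7
Highest Hurwicz score = 9.2 → Option 2.

Option 2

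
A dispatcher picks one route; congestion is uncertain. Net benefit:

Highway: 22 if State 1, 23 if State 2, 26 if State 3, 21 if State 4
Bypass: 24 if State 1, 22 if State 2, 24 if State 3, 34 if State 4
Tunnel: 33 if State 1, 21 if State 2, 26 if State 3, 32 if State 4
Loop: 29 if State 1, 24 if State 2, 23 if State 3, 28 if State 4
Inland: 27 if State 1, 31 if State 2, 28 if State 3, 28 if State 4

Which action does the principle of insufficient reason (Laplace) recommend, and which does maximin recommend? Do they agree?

Row averages: Highway=23, Bypass=26, Tunnel=28, Loop=26, Inland=28.5
Highest average = 28.5 → Inland.
Row minima: Highway=21, Bypass=22, Tunnel=21, Loop=23, Inland=27
Best worst-case = 27 → Inland.

laplace → Inland; maximin → Inland (agree)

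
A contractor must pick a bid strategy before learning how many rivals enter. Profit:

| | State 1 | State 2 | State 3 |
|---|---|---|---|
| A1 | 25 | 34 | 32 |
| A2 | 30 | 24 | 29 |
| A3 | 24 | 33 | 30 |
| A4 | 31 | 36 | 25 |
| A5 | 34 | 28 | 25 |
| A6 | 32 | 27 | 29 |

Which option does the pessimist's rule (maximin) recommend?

A6

Row minima: A1=25, A2=24, A3=24, A4=25, A5=25, A6=27
Best worst-case = 27 → A6.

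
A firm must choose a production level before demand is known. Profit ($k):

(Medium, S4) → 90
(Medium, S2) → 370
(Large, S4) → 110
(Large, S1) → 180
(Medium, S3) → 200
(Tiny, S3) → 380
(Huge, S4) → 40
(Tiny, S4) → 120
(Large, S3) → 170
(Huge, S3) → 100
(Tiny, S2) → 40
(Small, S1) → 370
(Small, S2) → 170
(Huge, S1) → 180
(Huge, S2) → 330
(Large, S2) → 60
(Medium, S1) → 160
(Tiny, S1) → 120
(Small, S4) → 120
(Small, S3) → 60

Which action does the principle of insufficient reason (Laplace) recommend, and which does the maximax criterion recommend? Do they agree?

Row averages: Tiny=165, Small=180, Medium=205, Large=130, Huge=162.5
Highest average = 205 → Medium.
Row maxima: Tiny=380, Small=370, Medium=370, Large=180, Huge=330
Best best-case = 380 → Tiny.

laplace → Medium; maximax → Tiny (disagree)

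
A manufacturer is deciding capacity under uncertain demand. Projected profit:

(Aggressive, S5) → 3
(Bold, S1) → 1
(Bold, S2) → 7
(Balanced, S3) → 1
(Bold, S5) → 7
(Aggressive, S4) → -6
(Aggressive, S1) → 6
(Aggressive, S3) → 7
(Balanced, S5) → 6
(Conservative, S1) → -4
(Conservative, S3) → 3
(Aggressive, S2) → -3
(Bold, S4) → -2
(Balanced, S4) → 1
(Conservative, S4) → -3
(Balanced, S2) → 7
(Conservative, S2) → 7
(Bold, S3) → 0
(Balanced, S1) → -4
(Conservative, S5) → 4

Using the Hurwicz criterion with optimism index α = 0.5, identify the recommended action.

Bold

Conservative: 0.5·7 + 0.5·(-4) = 1.5
Balanced: 0.5·7 + 0.5·(-4) = 1.5
Aggressive: 0.5·7 + 0.5·(-6) = 0.5
Bold: 0.5·7 + 0.5·(-2) = 2.5
Highest Hurwicz score = 2.5 → Bold.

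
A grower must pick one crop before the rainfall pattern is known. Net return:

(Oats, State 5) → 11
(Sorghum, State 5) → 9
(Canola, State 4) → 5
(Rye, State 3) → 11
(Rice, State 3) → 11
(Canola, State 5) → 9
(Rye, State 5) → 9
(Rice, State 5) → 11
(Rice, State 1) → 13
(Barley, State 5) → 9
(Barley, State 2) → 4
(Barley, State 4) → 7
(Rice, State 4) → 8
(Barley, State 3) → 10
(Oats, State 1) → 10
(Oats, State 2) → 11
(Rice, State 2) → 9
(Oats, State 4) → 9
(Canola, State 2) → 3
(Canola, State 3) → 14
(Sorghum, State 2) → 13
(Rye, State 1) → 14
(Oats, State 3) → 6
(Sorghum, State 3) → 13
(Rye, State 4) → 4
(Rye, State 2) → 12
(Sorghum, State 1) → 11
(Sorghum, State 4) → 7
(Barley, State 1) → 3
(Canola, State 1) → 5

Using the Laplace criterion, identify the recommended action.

Row averages: Canola=7.2, Rye=10, Rice=10.4, Sorghum=10.6, Oats=9.4, Barley=6.6
Highest average = 10.6 → Sorghum.

Sorghum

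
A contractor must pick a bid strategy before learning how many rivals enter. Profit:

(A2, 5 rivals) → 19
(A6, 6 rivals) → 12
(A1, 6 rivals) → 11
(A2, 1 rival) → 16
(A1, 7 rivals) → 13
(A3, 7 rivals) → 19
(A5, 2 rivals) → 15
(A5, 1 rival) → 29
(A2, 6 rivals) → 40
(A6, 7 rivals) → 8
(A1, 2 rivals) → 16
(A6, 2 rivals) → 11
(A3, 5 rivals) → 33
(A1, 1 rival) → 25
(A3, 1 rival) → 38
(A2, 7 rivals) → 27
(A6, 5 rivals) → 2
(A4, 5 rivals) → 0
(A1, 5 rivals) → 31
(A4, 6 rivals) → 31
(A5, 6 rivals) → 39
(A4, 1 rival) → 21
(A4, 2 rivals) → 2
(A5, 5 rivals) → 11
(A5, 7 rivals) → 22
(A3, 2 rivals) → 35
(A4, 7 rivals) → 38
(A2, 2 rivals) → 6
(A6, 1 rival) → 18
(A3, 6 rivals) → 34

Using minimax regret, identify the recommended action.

A3

Column bests: 1 rival=38, 2 rivals=35, 5 rivals=33, 6 rivals=40, 7 rivals=38.
A1 regrets: 13, 19, 2, 29, 25 → max 29
A2 regrets: 22, 29, 14, 0, 11 → max 29
A3 regrets: 0, 0, 0, 6, 19 → max 19
A4 regrets: 17, 33, 33, 9, 0 → max 33
A5 regrets: 9, 20, 22, 1, 16 → max 22
A6 regrets: 20, 24, 31, 28, 30 → max 31
Smallest max regret = 19 → A3.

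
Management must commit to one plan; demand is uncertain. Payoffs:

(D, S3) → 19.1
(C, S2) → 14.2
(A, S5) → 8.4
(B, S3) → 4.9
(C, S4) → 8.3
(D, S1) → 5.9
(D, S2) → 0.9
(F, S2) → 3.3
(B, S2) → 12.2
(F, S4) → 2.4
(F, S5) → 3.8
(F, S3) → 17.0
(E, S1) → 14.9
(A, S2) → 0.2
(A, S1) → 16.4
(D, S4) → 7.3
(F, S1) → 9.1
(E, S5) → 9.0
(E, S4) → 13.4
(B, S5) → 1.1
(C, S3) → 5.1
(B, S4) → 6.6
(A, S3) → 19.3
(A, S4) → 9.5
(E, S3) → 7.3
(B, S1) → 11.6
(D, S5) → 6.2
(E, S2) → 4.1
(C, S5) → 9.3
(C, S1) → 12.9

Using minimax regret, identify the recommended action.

Column bests: S1=16.4, S2=14.2, S3=19.3, S4=13.4, S5=9.3.
A regrets: 0.0, 14.0, 0.0, 3.9, 0.9 → max 14.0
B regrets: 4.8, 2.0, 14.4, 6.8, 8.2 → max 14.4
C regrets: 3.5, 0.0, 14.2, 5.1, 0.0 → max 14.2
D regrets: 10.5, 13.3, 0.2, 6.1, 3.1 → max 13.3
E regrets: 1.5, 10.1, 12.0, 0.0, 0.3 → max 12.0
F regrets: 7.3, 10.9, 2.3, 11.0, 5.5 → max 11.0
Smallest max regret = 11.0 → F.

F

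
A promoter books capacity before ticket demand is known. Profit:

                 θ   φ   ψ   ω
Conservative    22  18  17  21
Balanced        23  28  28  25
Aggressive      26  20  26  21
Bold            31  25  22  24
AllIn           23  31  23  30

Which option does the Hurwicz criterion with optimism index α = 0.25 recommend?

AllIn

Conservative: 0.25·22 + 0.75·17 = 18.25
Balanced: 0.25·28 + 0.75·23 = 24.25
Aggressive: 0.25·26 + 0.75·20 = 21.5
Bold: 0.25·31 + 0.75·22 = 24.25
AllIn: 0.25·31 + 0.75·23 = 25
Highest Hurwicz score = 25 → AllIn.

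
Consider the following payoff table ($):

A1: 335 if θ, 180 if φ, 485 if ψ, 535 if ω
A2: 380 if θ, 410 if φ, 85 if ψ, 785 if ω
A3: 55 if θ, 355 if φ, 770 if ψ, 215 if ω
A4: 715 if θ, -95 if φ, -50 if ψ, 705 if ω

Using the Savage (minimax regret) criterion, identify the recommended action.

A1

Column bests: θ=715, φ=410, ψ=770, ω=785.
A1 regrets: 380, 230, 285, 250 → max 380
A2 regrets: 335, 0, 685, 0 → max 685
A3 regrets: 660, 55, 0, 570 → max 660
A4 regrets: 0, 505, 820, 80 → max 820
Smallest max regret = 380 → A1.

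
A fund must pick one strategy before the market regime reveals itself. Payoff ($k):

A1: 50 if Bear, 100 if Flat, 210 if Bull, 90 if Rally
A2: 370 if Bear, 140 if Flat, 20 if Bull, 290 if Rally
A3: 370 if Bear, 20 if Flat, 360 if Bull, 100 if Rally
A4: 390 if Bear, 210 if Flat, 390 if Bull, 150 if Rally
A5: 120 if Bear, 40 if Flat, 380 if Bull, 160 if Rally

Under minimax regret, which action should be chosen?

A4

Column bests: Bear=390, Flat=210, Bull=390, Rally=290.
A1 regrets: 340, 110, 180, 200 → max 340
A2 regrets: 20, 70, 370, 0 → max 370
A3 regrets: 20, 190, 30, 190 → max 190
A4 regrets: 0, 0, 0, 140 → max 140
A5 regrets: 270, 170, 10, 130 → max 270
Smallest max regret = 140 → A4.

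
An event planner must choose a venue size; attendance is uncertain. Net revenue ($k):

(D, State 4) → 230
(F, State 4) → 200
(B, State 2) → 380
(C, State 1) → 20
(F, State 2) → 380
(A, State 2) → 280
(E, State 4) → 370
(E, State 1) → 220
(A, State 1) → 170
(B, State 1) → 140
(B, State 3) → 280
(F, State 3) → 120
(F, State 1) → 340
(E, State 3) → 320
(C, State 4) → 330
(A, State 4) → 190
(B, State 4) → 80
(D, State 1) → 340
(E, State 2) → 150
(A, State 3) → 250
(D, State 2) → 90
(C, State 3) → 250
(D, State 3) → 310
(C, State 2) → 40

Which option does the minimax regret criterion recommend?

A

Column bests: State 1=340, State 2=380, State 3=320, State 4=370.
A regrets: 170, 100, 70, 180 → max 180
B regrets: 200, 0, 40, 290 → max 290
C regrets: 320, 340, 70, 40 → max 340
D regrets: 0, 290, 10, 140 → max 290
E regrets: 120, 230, 0, 0 → max 230
F regrets: 0, 0, 200, 170 → max 200
Smallest max regret = 180 → A.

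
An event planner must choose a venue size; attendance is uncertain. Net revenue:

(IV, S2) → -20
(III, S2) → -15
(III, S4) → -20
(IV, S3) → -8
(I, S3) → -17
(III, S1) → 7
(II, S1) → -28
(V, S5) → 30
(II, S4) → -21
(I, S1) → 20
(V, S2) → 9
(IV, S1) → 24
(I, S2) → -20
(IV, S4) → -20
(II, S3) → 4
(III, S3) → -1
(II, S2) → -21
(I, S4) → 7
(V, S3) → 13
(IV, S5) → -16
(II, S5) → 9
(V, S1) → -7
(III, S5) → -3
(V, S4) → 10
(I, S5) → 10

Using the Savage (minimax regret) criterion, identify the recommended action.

Column bests: S1=24, S2=9, S3=13, S4=10, S5=30.
I regrets: 4, 29, 30, 3, 20 → max 30
II regrets: 52, 30, 9, 31, 21 → max 52
III regrets: 17, 24, 14, 30, 33 → max 33
IV regrets: 0, 29, 21, 30, 46 → max 46
V regrets: 31, 0, 0, 0, 0 → max 31
Smallest max regret = 30 → I.

I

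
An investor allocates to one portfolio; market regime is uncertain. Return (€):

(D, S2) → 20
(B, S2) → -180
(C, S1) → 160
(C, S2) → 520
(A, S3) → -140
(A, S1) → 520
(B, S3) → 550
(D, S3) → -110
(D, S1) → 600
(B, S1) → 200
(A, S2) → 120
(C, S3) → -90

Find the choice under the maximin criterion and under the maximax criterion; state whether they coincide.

maximin → C; maximax → D (disagree)

Row minima: A=-140, B=-180, C=-90, D=-110
Best worst-case = -90 → C.
Row maxima: A=520, B=550, C=520, D=600
Best best-case = 600 → D.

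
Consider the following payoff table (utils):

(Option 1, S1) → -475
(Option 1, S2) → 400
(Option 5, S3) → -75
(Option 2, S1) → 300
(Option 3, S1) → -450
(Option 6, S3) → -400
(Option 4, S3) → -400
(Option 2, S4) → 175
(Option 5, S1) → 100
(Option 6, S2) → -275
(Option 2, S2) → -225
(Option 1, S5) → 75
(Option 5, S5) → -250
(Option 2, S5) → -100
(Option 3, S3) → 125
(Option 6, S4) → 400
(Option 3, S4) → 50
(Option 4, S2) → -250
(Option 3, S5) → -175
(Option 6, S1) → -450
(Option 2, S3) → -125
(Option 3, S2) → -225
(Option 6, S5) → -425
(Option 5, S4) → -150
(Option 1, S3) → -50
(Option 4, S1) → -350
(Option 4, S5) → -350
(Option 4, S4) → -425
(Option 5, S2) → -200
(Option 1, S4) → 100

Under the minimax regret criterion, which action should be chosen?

Column bests: S1=300, S2=400, S3=125, S4=400, S5=75.
Option 1 regrets: 775, 0, 175, 300, 0 → max 775
Option 2 regrets: 0, 625, 250, 225, 175 → max 625
Option 3 regrets: 750, 625, 0, 350, 250 → max 750
Option 4 regrets: 650, 650, 525, 825, 425 → max 825
Option 5 regrets: 200, 600, 200, 550, 325 → max 600
Option 6 regrets: 750, 675, 525, 0, 500 → max 750
Smallest max regret = 600 → Option 5.

Option 5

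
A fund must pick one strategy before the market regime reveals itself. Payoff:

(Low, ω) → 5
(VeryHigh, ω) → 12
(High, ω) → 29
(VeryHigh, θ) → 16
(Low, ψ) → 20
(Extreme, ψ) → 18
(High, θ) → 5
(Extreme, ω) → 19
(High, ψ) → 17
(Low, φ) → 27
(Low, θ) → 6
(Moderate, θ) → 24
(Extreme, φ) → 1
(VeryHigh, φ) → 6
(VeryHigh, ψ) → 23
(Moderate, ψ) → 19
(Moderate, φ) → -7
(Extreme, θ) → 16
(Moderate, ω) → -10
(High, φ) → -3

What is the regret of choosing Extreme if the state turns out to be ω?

Best payoff under ω is 29.
Regret = 29 − 19 = 10.

10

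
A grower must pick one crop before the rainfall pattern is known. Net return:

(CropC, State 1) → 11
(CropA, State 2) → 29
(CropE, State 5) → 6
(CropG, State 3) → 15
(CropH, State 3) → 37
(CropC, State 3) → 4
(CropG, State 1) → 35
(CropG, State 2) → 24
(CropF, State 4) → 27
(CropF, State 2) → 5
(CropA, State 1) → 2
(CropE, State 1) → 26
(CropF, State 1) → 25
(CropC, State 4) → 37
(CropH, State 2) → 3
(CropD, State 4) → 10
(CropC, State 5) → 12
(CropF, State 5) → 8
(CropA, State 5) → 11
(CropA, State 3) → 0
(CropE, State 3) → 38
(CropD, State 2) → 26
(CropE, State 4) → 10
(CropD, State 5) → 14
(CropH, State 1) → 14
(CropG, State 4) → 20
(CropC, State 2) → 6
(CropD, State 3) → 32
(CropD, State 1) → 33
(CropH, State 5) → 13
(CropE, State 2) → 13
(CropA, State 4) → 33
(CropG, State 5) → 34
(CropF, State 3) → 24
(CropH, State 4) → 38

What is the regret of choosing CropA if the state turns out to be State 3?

38

Best payoff under State 3 is 38.
Regret = 38 − 0 = 38.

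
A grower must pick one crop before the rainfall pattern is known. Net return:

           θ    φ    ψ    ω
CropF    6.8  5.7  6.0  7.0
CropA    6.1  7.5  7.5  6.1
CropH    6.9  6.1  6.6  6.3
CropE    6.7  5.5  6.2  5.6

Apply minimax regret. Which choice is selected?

Column bests: θ=6.9, φ=7.5, ψ=7.5, ω=7.0.
CropF regrets: 0.1, 1.8, 1.5, 0.0 → max 1.8
CropA regrets: 0.8, 0.0, 0.0, 0.9 → max 0.9
CropH regrets: 0.0, 1.4, 0.9, 0.7 → max 1.4
CropE regrets: 0.2, 2.0, 1.3, 1.4 → max 2.0
Smallest max regret = 0.9 → CropA.

CropA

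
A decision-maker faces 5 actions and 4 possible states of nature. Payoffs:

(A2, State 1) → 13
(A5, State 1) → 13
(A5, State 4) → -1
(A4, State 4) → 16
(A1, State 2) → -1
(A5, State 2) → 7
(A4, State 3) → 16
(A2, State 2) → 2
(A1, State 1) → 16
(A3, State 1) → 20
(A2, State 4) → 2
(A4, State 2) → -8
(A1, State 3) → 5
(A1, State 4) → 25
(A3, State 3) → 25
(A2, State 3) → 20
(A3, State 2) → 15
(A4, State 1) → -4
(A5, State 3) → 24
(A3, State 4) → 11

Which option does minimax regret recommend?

Column bests: State 1=20, State 2=15, State 3=25, State 4=25.
A1 regrets: 4, 16, 20, 0 → max 20
A2 regrets: 7, 13, 5, 23 → max 23
A3 regrets: 0, 0, 0, 14 → max 14
A4 regrets: 24, 23, 9, 9 → max 24
A5 regrets: 7, 8, 1, 26 → max 26
Smallest max regret = 14 → A3.

A3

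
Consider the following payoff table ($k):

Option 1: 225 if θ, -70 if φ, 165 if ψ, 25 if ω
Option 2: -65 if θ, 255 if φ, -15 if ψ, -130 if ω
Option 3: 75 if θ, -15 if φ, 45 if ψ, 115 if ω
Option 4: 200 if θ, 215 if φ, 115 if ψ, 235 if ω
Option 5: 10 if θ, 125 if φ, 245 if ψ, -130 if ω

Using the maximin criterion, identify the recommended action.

Option 4

Row minima: Option 1=-70, Option 2=-130, Option 3=-15, Option 4=115, Option 5=-130
Best worst-case = 115 → Option 4.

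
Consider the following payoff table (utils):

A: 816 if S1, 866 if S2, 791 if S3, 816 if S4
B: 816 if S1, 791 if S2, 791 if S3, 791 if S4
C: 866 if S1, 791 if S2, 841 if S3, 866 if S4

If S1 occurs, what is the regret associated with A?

50

Best payoff under S1 is 866.
Regret = 866 − 816 = 50.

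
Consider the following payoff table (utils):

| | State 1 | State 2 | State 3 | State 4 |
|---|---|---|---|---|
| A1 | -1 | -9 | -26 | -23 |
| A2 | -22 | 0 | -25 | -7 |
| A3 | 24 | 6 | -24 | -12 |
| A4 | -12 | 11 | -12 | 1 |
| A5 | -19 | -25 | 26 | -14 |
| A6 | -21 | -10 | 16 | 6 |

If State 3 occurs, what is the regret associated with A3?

Best payoff under State 3 is 26.
Regret = 26 − (-24) = 50.

50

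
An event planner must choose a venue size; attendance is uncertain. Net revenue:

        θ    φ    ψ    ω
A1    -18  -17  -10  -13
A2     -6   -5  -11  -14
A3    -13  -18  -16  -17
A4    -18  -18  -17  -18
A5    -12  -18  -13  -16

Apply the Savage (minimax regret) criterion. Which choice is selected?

Column bests: θ=-6, φ=-5, ψ=-10, ω=-13.
A1 regrets: 12, 12, 0, 0 → max 12
A2 regrets: 0, 0, 1, 1 → max 1
A3 regrets: 7, 13, 6, 4 → max 13
A4 regrets: 12, 13, 7, 5 → max 13
A5 regrets: 6, 13, 3, 3 → max 13
Smallest max regret = 1 → A2.

A2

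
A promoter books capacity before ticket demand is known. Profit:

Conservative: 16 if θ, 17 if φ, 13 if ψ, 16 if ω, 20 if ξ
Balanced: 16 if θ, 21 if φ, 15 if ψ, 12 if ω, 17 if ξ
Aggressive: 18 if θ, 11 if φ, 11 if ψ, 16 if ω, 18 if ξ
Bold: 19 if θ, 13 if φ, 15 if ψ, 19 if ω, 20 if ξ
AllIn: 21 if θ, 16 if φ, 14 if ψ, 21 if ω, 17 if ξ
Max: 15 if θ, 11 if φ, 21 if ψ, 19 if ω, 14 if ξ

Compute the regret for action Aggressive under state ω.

Best payoff under ω is 21.
Regret = 21 − 16 = 5.

5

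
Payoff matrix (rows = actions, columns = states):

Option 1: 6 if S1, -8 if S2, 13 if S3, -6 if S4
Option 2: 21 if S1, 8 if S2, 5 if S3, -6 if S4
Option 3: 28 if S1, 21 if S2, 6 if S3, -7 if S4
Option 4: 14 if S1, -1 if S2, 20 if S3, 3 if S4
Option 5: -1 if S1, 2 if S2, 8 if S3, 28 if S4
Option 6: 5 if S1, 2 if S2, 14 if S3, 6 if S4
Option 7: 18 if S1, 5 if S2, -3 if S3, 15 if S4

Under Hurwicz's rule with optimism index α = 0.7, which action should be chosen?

Option 1: 0.7·13 + 0.3·(-8) = 6.7
Option 2: 0.7·21 + 0.3·(-6) = 12.9
Option 3: 0.7·28 + 0.3·(-7) = 17.5
Option 4: 0.7·20 + 0.3·(-1) = 13.7
Option 5: 0.7·28 + 0.3·(-1) = 19.3
Option 6: 0.7·14 + 0.3·2 = 10.4
Option 7: 0.7·18 + 0.3·(-3) = 11.7
Highest Hurwicz score = 19.3 → Option 5.

Option 5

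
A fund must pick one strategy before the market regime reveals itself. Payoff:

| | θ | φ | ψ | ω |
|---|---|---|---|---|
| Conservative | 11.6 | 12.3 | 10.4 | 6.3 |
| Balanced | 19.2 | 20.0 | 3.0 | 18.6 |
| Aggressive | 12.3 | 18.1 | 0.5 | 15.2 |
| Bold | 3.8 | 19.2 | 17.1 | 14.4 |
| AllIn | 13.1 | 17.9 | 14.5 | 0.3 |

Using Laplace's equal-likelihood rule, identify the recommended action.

Row averages: Conservative=10.15, Balanced=15.2, Aggressive=11.525, Bold=13.625, AllIn=11.45
Highest average = 15.2 → Balanced.

Balanced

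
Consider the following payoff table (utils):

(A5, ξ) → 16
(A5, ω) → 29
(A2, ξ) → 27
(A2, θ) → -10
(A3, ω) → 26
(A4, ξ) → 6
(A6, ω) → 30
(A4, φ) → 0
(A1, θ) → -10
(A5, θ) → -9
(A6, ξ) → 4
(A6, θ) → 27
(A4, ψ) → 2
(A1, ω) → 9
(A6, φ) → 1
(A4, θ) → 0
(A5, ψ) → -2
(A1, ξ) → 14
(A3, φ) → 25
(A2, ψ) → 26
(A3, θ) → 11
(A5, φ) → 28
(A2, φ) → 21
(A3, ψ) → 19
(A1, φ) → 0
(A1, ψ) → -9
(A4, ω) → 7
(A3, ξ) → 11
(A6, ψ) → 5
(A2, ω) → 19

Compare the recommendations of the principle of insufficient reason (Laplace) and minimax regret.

Row averages: A1=0.8, A2=16.6, A3=18.4, A4=3, A5=12.4, A6=13.4
Highest average = 18.4 → A3.
Column bests: θ=27, φ=28, ψ=26, ω=30, ξ=27.
A1 regrets: 37, 28, 35, 21, 13 → max 37
A2 regrets: 37, 7, 0, 11, 0 → max 37
A3 regrets: 16, 3, 7, 4, 16 → max 16
A4 regrets: 27, 28, 24, 23, 21 → max 28
A5 regrets: 36, 0, 28, 1, 11 → max 36
A6 regrets: 0, 27, 21, 0, 23 → max 27
Smallest max regret = 16 → A3.

laplace → A3; minimax regret → A3 (agree)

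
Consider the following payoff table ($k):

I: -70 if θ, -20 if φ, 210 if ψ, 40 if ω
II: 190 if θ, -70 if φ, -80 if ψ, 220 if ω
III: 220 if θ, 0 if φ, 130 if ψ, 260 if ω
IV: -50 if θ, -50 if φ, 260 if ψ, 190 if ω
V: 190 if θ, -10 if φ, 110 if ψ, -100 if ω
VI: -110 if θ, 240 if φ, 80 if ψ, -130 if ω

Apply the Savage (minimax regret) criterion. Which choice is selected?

Column bests: θ=220, φ=240, ψ=260, ω=260.
I regrets: 290, 260, 50, 220 → max 290
II regrets: 30, 310, 340, 40 → max 340
III regrets: 0, 240, 130, 0 → max 240
IV regrets: 270, 290, 0, 70 → max 290
V regrets: 30, 250, 150, 360 → max 360
VI regrets: 330, 0, 180, 390 → max 390
Smallest max regret = 240 → III.

III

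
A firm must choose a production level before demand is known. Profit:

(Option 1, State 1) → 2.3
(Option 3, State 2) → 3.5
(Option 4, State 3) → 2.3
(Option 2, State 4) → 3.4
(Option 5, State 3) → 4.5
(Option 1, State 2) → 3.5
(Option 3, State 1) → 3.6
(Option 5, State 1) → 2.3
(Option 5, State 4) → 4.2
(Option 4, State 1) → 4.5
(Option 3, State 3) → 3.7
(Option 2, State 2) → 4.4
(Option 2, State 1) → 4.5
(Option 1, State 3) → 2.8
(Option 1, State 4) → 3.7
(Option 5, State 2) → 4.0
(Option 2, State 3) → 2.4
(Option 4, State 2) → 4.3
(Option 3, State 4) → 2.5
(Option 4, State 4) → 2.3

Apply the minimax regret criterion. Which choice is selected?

Column bests: State 1=4.5, State 2=4.4, State 3=4.5, State 4=4.2.
Option 1 regrets: 2.2, 0.9, 1.7, 0.5 → max 2.2
Option 2 regrets: 0.0, 0.0, 2.1, 0.8 → max 2.1
Option 3 regrets: 0.9, 0.9, 0.8, 1.7 → max 1.7
Option 4 regrets: 0.0, 0.1, 2.2, 1.9 → max 2.2
Option 5 regrets: 2.2, 0.4, 0.0, 0.0 → max 2.2
Smallest max regret = 1.7 → Option 3.

Option 3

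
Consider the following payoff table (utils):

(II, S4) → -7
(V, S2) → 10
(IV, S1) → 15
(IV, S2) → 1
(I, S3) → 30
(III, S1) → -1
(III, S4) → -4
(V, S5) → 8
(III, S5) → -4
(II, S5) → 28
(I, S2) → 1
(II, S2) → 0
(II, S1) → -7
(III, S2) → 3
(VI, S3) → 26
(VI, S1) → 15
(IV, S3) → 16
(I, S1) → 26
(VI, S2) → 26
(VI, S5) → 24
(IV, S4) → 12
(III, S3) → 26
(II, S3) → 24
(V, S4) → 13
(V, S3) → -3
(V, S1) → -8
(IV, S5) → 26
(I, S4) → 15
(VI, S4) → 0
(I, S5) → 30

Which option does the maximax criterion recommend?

Row maxima: I=30, II=28, III=26, IV=26, V=13, VI=26
Best best-case = 30 → I.

I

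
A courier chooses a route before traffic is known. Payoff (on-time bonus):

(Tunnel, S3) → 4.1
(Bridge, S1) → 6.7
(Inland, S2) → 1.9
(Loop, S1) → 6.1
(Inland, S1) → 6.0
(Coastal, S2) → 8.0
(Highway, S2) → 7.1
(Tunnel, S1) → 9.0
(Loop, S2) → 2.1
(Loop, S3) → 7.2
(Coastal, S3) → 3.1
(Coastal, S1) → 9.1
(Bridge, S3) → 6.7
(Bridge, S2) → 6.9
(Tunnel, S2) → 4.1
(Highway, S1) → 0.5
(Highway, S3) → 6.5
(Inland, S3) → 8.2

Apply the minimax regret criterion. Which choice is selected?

Column bests: S1=9.1, S2=8.0, S3=8.2.
Bridge regrets: 2.4, 1.1, 1.5 → max 2.4
Tunnel regrets: 0.1, 3.9, 4.1 → max 4.1
Coastal regrets: 0.0, 0.0, 5.1 → max 5.1
Inland regrets: 3.1, 6.1, 0.0 → max 6.1
Highway regrets: 8.6, 0.9, 1.7 → max 8.6
Loop regrets: 3.0, 5.9, 1.0 → max 5.9
Smallest max regret = 2.4 → Bridge.

Bridge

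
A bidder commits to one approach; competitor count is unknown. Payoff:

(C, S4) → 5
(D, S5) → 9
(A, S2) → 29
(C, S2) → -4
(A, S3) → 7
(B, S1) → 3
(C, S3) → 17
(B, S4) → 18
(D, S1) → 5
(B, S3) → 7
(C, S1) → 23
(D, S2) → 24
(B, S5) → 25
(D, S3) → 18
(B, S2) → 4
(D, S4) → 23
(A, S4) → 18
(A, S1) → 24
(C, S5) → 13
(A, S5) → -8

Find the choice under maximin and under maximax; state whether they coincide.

maximin → D; maximax → A (disagree)

Row minima: A=-8, B=3, C=-4, D=5
Best worst-case = 5 → D.
Row maxima: A=29, B=25, C=23, D=24
Best best-case = 29 → A.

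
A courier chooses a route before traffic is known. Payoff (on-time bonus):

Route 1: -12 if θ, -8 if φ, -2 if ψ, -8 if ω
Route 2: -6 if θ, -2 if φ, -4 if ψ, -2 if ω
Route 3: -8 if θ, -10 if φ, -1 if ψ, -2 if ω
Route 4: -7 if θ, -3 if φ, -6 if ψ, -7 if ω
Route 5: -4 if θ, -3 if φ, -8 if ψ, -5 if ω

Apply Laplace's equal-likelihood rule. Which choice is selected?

Row averages: Route 1=-7.5, Route 2=-3.5, Route 3=-5.25, Route 4=-5.75, Route 5=-5
Highest average = -3.5 → Route 2.

Route 2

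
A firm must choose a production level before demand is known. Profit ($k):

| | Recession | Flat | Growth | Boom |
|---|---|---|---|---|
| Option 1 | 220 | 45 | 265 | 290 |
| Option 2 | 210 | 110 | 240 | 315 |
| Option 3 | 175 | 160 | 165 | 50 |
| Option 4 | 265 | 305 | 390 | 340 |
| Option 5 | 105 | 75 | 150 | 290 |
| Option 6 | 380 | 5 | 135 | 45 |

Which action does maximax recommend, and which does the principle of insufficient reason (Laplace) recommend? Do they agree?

Row maxima: Option 1=290, Option 2=315, Option 3=175, Option 4=390, Option 5=290, Option 6=380
Best best-case = 390 → Option 4.
Row averages: Option 1=205, Option 2=218.75, Option 3=137.5, Option 4=325, Option 5=155, Option 6=141.25
Highest average = 325 → Option 4.

maximax → Option 4; laplace → Option 4 (agree)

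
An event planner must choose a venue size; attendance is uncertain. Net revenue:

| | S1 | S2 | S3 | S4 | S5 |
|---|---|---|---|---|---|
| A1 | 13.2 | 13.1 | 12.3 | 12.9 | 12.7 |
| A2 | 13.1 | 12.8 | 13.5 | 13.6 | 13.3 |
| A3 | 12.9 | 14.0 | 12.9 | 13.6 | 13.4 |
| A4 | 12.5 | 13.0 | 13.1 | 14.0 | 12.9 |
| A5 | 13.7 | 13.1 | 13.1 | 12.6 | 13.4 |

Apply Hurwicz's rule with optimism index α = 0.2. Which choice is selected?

A3

A1: 0.2·13.2 + 0.8·12.3 = 12.48
A2: 0.2·13.6 + 0.8·12.8 = 12.96
A3: 0.2·14.0 + 0.8·12.9 = 13.12
A4: 0.2·14.0 + 0.8·12.5 = 12.8
A5: 0.2·13.7 + 0.8·12.6 = 12.82
Highest Hurwicz score = 13.12 → A3.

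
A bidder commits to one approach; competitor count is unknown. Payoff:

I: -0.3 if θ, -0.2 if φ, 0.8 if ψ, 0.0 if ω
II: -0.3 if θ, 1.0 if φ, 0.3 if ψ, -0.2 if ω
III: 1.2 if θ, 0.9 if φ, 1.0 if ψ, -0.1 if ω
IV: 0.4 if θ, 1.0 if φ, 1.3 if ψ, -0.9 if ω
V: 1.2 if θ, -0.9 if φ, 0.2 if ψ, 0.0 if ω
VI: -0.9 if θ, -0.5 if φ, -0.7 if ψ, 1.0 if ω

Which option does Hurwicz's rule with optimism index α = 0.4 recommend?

III

I: 0.4·0.8 + 0.6·(-0.3) = 0.14
II: 0.4·1.0 + 0.6·(-0.3) = 0.22
III: 0.4·1.2 + 0.6·(-0.1) = 0.42
IV: 0.4·1.3 + 0.6·(-0.9) = -0.02
V: 0.4·1.2 + 0.6·(-0.9) = -0.06
VI: 0.4·1.0 + 0.6·(-0.9) = -0.14
Highest Hurwicz score = 0.42 → III.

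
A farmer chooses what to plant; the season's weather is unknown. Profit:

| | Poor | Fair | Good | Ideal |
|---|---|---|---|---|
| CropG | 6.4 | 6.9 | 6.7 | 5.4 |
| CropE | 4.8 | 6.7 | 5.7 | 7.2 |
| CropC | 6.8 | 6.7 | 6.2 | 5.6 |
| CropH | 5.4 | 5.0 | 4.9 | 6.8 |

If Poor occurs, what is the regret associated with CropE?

Best payoff under Poor is 6.8.
Regret = 6.8 − 4.8 = 2.0.

2.0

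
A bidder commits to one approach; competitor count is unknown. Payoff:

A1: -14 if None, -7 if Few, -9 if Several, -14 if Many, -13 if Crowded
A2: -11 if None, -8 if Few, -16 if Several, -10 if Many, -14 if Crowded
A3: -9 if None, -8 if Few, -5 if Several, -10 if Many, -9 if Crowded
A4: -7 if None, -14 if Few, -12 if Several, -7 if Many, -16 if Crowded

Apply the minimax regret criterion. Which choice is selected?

Column bests: None=-7, Few=-7, Several=-5, Many=-7, Crowded=-9.
A1 regrets: 7, 0, 4, 7, 4 → max 7
A2 regrets: 4, 1, 11, 3, 5 → max 11
A3 regrets: 2, 1, 0, 3, 0 → max 3
A4 regrets: 0, 7, 7, 0, 7 → max 7
Smallest max regret = 3 → A3.

A3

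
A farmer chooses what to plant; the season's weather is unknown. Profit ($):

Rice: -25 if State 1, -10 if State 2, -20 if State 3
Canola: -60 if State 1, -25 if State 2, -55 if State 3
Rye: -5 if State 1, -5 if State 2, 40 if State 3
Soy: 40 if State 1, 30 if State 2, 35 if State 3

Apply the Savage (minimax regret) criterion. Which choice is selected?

Column bests: State 1=40, State 2=30, State 3=40.
Rice regrets: 65, 40, 60 → max 65
Canola regrets: 100, 55, 95 → max 100
Rye regrets: 45, 35, 0 → max 45
Soy regrets: 0, 0, 5 → max 5
Smallest max regret = 5 → Soy.

Soy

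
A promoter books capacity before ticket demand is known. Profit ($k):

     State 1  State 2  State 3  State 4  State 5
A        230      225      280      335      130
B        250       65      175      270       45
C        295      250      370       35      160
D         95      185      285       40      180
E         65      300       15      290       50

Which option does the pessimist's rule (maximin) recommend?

A

Row minima: A=130, B=45, C=35, D=40, E=15
Best worst-case = 130 → A.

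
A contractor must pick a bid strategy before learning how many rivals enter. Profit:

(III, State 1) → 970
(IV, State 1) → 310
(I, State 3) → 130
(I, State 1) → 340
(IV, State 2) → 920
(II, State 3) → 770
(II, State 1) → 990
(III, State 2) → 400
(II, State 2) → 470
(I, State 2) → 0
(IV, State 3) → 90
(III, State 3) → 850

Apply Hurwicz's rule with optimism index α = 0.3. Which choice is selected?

I: 0.3·340 + 0.7·0 = 102
II: 0.3·990 + 0.7·470 = 626
III: 0.3·970 + 0.7·400 = 571
IV: 0.3·920 + 0.7·90 = 339
Highest Hurwicz score = 626 → II.

II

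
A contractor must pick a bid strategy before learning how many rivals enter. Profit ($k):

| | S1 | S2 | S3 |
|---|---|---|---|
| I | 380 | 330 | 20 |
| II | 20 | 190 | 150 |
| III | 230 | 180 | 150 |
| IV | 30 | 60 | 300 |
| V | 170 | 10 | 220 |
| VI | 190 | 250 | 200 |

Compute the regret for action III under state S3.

150

Best payoff under S3 is 300.
Regret = 300 − 150 = 150.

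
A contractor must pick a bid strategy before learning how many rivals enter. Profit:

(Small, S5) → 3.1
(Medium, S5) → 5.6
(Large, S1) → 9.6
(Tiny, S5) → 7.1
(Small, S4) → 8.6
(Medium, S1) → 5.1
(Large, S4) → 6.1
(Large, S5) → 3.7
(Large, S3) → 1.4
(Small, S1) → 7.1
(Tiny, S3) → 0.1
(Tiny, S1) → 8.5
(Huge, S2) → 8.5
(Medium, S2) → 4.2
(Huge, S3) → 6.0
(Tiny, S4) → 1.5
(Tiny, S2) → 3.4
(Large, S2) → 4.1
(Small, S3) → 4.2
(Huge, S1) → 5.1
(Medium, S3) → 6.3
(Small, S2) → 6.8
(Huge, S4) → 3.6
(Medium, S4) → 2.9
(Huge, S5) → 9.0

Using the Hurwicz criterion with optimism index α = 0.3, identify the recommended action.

Huge

Tiny: 0.3·8.5 + 0.7·0.1 = 2.62
Small: 0.3·8.6 + 0.7·3.1 = 4.75
Medium: 0.3·6.3 + 0.7·2.9 = 3.92
Large: 0.3·9.6 + 0.7·1.4 = 3.86
Huge: 0.3·9.0 + 0.7·3.6 = 5.22
Highest Hurwicz score = 5.22 → Huge.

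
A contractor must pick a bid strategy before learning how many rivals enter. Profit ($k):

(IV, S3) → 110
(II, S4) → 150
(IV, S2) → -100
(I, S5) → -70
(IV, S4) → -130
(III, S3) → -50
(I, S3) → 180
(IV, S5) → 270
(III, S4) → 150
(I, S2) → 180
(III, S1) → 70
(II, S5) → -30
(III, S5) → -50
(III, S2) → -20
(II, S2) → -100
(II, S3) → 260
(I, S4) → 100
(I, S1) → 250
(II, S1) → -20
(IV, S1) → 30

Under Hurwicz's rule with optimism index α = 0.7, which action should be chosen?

I

I: 0.7·250 + 0.3·(-70) = 154
II: 0.7·260 + 0.3·(-100) = 152
III: 0.7·150 + 0.3·(-50) = 90
IV: 0.7·270 + 0.3·(-130) = 150
Highest Hurwicz score = 154 → I.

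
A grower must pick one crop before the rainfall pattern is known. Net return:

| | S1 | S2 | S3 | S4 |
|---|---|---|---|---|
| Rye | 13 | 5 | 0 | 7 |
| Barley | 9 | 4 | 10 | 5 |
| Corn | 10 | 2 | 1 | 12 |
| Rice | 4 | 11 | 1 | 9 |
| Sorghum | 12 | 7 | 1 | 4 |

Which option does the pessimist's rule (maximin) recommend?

Barley

Row minima: Rye=0, Barley=4, Corn=1, Rice=1, Sorghum=1
Best worst-case = 4 → Barley.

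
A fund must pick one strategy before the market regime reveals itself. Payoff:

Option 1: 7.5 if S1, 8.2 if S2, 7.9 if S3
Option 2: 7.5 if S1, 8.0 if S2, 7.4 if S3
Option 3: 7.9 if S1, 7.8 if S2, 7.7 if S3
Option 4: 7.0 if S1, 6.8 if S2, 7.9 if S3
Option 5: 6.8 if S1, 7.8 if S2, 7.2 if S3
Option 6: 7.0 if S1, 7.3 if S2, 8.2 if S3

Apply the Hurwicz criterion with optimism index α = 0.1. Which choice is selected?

Option 3

Option 1: 0.1·8.2 + 0.9·7.5 = 7.57
Option 2: 0.1·8.0 + 0.9·7.4 = 7.46
Option 3: 0.1·7.9 + 0.9·7.7 = 7.72
Option 4: 0.1·7.9 + 0.9·6.8 = 6.91
Option 5: 0.1·7.8 + 0.9·6.8 = 6.9
Option 6: 0.1·8.2 + 0.9·7.0 = 7.12
Highest Hurwicz score = 7.72 → Option 3.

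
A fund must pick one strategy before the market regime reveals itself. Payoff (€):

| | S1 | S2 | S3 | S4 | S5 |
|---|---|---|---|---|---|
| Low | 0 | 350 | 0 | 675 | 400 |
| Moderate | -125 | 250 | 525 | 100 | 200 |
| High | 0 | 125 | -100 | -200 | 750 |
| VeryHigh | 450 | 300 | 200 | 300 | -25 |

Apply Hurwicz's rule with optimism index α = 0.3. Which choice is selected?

Low: 0.3·675 + 0.7·0 = 202.5
Moderate: 0.3·525 + 0.7·(-125) = 70
High: 0.3·750 + 0.7·(-200) = 85
VeryHigh: 0.3·450 + 0.7·(-25) = 117.5
Highest Hurwicz score = 202.5 → Low.

Low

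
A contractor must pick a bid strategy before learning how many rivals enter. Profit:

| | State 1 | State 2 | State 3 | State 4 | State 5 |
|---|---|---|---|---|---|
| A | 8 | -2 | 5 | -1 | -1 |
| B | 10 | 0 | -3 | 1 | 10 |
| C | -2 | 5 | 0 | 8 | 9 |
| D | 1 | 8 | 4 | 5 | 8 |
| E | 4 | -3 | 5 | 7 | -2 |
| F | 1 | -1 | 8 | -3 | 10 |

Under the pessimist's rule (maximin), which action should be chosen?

D

Row minima: A=-2, B=-3, C=-2, D=1, E=-3, F=-3
Best worst-case = 1 → D.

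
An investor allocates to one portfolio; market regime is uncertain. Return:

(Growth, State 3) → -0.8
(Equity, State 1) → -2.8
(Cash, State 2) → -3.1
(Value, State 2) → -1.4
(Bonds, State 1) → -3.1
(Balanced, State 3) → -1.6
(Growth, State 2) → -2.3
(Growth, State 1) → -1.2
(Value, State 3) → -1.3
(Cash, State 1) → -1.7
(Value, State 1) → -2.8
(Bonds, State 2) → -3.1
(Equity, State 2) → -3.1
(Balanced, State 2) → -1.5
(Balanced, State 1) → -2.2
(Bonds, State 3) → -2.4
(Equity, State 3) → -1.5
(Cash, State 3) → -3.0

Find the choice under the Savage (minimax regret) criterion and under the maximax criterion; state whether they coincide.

Column bests: State 1=-1.2, State 2=-1.4, State 3=-0.8.
Growth regrets: 0.0, 0.9, 0.0 → max 0.9
Cash regrets: 0.5, 1.7, 2.2 → max 2.2
Balanced regrets: 1.0, 0.1, 0.8 → max 1.0
Equity regrets: 1.6, 1.7, 0.7 → max 1.7
Value regrets: 1.6, 0.0, 0.5 → max 1.6
Bonds regrets: 1.9, 1.7, 1.6 → max 1.9
Smallest max regret = 0.9 → Growth.
Row maxima: Growth=-0.8, Cash=-1.7, Balanced=-1.5, Equity=-1.5, Value=-1.3, Bonds=-2.4
Best best-case = -0.8 → Growth.

minimax regret → Growth; maximax → Growth (agree)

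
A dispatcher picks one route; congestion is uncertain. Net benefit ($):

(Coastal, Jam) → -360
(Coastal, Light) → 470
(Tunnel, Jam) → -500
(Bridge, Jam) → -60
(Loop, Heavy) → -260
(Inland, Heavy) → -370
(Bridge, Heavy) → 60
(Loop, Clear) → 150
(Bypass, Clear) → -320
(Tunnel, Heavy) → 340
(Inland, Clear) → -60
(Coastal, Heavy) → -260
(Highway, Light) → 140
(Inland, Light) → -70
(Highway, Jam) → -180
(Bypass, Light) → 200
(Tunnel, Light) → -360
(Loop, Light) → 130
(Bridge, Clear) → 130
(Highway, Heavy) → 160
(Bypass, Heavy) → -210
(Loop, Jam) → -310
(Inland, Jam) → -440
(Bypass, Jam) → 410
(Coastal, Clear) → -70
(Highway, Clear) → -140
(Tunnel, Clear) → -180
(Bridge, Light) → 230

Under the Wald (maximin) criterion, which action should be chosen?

Bridge

Row minima: Highway=-180, Inland=-440, Coastal=-360, Bridge=-60, Loop=-310, Bypass=-320, Tunnel=-500
Best worst-case = -60 → Bridge.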